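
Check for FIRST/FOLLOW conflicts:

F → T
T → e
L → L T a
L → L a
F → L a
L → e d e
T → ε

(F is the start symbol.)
Nullable non-terminals: F, T.
FIRST sets used below: FIRST(T) = { 'e', ε }, FIRST(L) = { 'e' }

F: nullable alternative(s) F → T; FOLLOW(F) = { $ }
  F → T: FIRST \ {ε} = { 'e' } — this is the only nullable alternative, skip
  F → L a: FIRST \ {ε} = { 'e' } — disjoint from FOLLOW(F)

T: nullable alternative(s) T → ε; FOLLOW(T) = { $, 'a' }
  T → e: FIRST \ {ε} = { 'e' } — disjoint from FOLLOW(T)
  T → ε: FIRST \ {ε} = { } — this is the only nullable alternative, skip

L has no nullable alternative, so no FIRST/FOLLOW check is needed there.

No FIRST/FOLLOW conflicts found.

Answer: No FIRST/FOLLOW conflicts.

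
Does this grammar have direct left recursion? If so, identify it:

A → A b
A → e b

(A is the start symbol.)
Yes, A is left-recursive

Direct left recursion occurs when N → N α for some non-terminal N (the right-hand side begins with the left-hand side itself).

A → A b: LEFT RECURSIVE (starts with A)
A → e b: starts with e

The grammar has direct left recursion on: A.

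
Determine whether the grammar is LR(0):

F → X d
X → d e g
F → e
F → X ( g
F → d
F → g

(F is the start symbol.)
Augment with F' → F and build the canonical LR(0) collection (I0 = CLOSURE({[F' → . F]}), then GOTO on every symbol after a dot until no new states appear). It has 11 states:
  I0: { [F → . X ( g], [F → . X d], [F → . d], [F → . e], [F → . g], [F' → . F], [X → . d e g] }  — shift
  I1: { [F' → F .] }  — accept
  I2: { [F → X . ( g], [F → X . d] }  — shift
  I3: { [F → d .], [X → d . e g] }  — shift, reduce
  I4: { [F → e .] }  — reduce
  I5: { [F → g .] }  — reduce
  I6: { [X → d e . g] }  — shift
  I7: { [X → d e g .] }  — reduce
  I8: { [F → X ( . g] }  — shift
  I9: { [F → X d .] }  — reduce
  I10: { [F → X ( g .] }  — reduce

Conflict in state I3:
  Shift-reduce conflict between [F → d .] and [X → d . e g]
So the grammar is NOT LR(0).

Answer: No. Shift-reduce conflict between [F → d .] and [X → d . e g]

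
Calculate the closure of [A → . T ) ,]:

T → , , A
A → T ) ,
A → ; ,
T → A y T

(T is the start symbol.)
{ [A → . ; ,], [A → . T ) ,], [T → . , , A], [T → . A y T] }

To compute CLOSURE, for each item [A → α.Bβ] where B is a non-terminal, add [B → .γ] for all productions B → γ; repeat for the newly added items until nothing changes.

Start with: [A → . T ) ,]
  [A → . T ) ,] has the dot before T: add [T → . , , A], [T → . A y T]
  [T → . A y T] has the dot before A: add [A → . ; ,]
No further items can be added.

CLOSURE = { [A → . ; ,], [A → . T ) ,], [T → . , , A], [T → . A y T] }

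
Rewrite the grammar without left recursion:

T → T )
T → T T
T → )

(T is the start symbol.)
T is directly left-recursive. The standard transformation for
  A → A α₁ | ... | A α_m | β₁ | ... | β_n
is
  A  → β₁ A' | ... | β_n A'
  A' → α₁ A' | ... | α_m A' | ε

T → ) becomes T → ) T'
T → T ) becomes T' → ) T'
T → T T becomes T' → T T'
Add T' → ε

Resulting grammar:
T → ) T'
T' → ) T'
T' → T T'
T' → ε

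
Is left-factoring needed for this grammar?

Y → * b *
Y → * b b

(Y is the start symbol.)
Left-factoring is needed when two productions for the same non-terminal
share a common prefix on the right-hand side.

Productions for Y:
  Y → * b *
  Y → * b b

Found common prefix '* b' in productions for Y

Answer: Yes, Y has productions with common prefix '* b'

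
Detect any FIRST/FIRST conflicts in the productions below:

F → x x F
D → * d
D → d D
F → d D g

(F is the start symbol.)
No FIRST/FIRST conflicts.

A FIRST/FIRST conflict occurs when two productions N → α and N → β for the same non-terminal have FIRST(α) ∩ FIRST(β) ≠ ∅ (with ε ∈ FIRST of a nullable right-hand side, so two nullable alternatives also conflict).

Productions for F:
  F → x x F: FIRST = { 'x' }
  F → d D g: FIRST = { 'd' }
Productions for D:
  D → * d: FIRST = { '*' }
  D → d D: FIRST = { 'd' }

All alternatives of each non-terminal have pairwise disjoint FIRST sets.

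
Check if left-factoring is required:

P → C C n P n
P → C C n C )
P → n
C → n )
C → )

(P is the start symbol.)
Left-factoring is needed when two productions for the same non-terminal
share a common prefix on the right-hand side.

Productions for P:
  P → C C n P n
  P → C C n C )
  P → n
Productions for C:
  C → n )
  C → )

Found common prefix 'C C n' in productions for P

Answer: Yes, P has productions with common prefix 'C C n'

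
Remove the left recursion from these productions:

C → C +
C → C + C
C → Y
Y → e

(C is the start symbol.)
C → Y C'
C' → + C'
C' → + C C'
C' → ε
Y → e

C is directly left-recursive. The standard transformation for
  A → A α₁ | ... | A α_m | β₁ | ... | β_n
is
  A  → β₁ A' | ... | β_n A'
  A' → α₁ A' | ... | α_m A' | ε

C → Y becomes C → Y C'
C → C + becomes C' → + C'
C → C + C becomes C' → + C C'
Add C' → ε

Productions for other non-terminals are unchanged:
  Y → e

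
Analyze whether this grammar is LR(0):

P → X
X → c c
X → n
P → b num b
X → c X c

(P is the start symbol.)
No. Shift-reduce conflict between [X → c c .] and [X → . c X c]

A grammar is LR(0) if no state in the canonical LR(0) collection has:
  - both a shift item (dot before a terminal) and a complete item (shift-reduce conflict), or
  - two or more complete items (reduce-reduce conflict; the accept item [P' → P .] counts as a complete item here).

Augment with P' → P and build the canonical LR(0) collection (I0 = CLOSURE({[P' → . P]}), then GOTO on every symbol after a dot until no new states appear). It has 11 states:
  I0: { [P → . X], [P → . b num b], [P' → . P], [X → . c X c], [X → . c c], [X → . n] }  — shift
  I1: { [P' → P .] }  — accept
  I2: { [P → X .] }  — reduce
  I3: { [P → b . num b] }  — shift
  I4: { [X → . c X c], [X → . c c], [X → . n], [X → c . X c], [X → c . c] }  — shift
  I5: { [X → n .] }  — reduce
  I6: { [X → c X . c] }  — shift
  I7: { [X → . c X c], [X → . c c], [X → . n], [X → c . X c], [X → c . c], [X → c c .] }  — shift, reduce
  I8: { [X → c X c .] }  — reduce
  I9: { [P → b num . b] }  — shift
  I10: { [P → b num b .] }  — reduce

Conflict in state I7:
  Shift-reduce conflict between [X → c c .] and [X → . c X c]
So the grammar is NOT LR(0).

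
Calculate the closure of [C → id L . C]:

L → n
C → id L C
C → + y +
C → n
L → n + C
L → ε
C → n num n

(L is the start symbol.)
Start with: [C → id L . C]
  [C → id L . C] has the dot before C: add [C → . id L C], [C → . + y +], [C → . n], [C → . n num n]
No further items can be added.

CLOSURE = { [C → . + y +], [C → . id L C], [C → . n num n], [C → . n], [C → id L . C] }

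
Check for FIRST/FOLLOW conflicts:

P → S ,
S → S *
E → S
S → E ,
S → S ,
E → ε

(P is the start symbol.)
Yes. E → S with FOLLOW(E) on { ',' }

Nullable non-terminals: E.
FIRST sets used below: FIRST(S) = { ',' }

E: nullable alternative(s) E → ε; FOLLOW(E) = { ',' }
  E → S: FIRST \ {ε} = { ',' } — overlaps FOLLOW(E) on { ',' }: CONFLICT
  E → ε: FIRST \ {ε} = { } — this is the only nullable alternative, skip

P, S have no nullable alternative, so no FIRST/FOLLOW check is needed there.

So the grammar has 1 FIRST/FOLLOW conflict (marked CONFLICT above).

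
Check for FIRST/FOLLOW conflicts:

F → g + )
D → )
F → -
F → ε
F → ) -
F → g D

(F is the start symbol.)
Nullable non-terminals: F.

F: nullable alternative(s) F → ε; FOLLOW(F) = { $ }
  F → g + ): FIRST \ {ε} = { 'g' } — disjoint from FOLLOW(F)
  F → -: FIRST \ {ε} = { '-' } — disjoint from FOLLOW(F)
  F → ε: FIRST \ {ε} = { } — this is the only nullable alternative, skip
  F → ) -: FIRST \ {ε} = { ')' } — disjoint from FOLLOW(F)
  F → g D: FIRST \ {ε} = { 'g' } — disjoint from FOLLOW(F)

D has no nullable alternative, so no FIRST/FOLLOW check is needed there.

No FIRST/FOLLOW conflicts found.

Answer: No FIRST/FOLLOW conflicts.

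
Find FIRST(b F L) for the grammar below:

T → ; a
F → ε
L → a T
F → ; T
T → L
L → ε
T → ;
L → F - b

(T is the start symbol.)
To compute FIRST(b F L), process the symbols left to right:
Symbol b is a terminal. Add 'b' and stop.
FIRST(b F L) = { 'b' }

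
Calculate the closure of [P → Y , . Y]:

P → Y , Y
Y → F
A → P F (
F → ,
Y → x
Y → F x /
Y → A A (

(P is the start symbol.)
To compute CLOSURE, for each item [A → α.Bβ] where B is a non-terminal, add [B → .γ] for all productions B → γ; repeat for the newly added items until nothing changes.

Start with: [P → Y , . Y]
  [P → Y , . Y] has the dot before Y: add [Y → . F], [Y → . x], [Y → . F x /], [Y → . A A (]
  [Y → . F] has the dot before F: add [F → . ,]
  [Y → . A A (] has the dot before A: add [A → . P F (]
  [A → . P F (] has the dot before P: add [P → . Y , Y]
No further items can be added.

CLOSURE = { [A → . P F (], [F → . ,], [P → . Y , Y], [P → Y , . Y], [Y → . A A (], [Y → . F x /], [Y → . F], [Y → . x] }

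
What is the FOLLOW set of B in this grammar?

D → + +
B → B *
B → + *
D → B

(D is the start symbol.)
To compute FOLLOW(B), find every occurrence of B on a right-hand side N → α B β: add FIRST(β) \ {ε}, and if β is empty or nullable also add FOLLOW(N). Iterate to a fixed point.

In B → B *: B is followed by '*', add FIRST('*') \ {ε} = { '*' }
In D → B: B is at the end, add FOLLOW(D)

The FOLLOW sets referred to above (computed the same way, to a fixed point):
  FOLLOW(D) = { $ }

Taking the union: FOLLOW(B) = { $, '*' }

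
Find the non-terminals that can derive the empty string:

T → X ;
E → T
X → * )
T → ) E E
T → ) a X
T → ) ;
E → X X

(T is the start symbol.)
A non-terminal is nullable if it can derive ε (the empty string): either it has an ε-production, or it has a production whose right-hand side consists entirely of nullable non-terminals.

There are no ε-productions, so no non-terminal can derive ε.
No non-terminals are nullable.

Answer: None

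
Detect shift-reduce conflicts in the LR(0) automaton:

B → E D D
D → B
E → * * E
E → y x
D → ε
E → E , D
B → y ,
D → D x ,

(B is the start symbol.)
Yes — I3: [D → .] vs [B → . y ,]; I7: [D → .] vs [B → . y ,]; I9: [D → .] vs [B → . y ,]; I10: [B → E D D .] vs [D → D . x ,]; I13: [E → E , D .] vs [D → D . x ,]; I15: [E → * * E .] vs [E → E . , D]

A shift-reduce conflict occurs when an LR(0) state has both:
  - a complete (reduce) item [A → α .] (dot at the end), and
  - a shift item [B → β . c γ] (dot before a terminal).

Augment with B' → B and build the canonical LR(0) collection (I0 = CLOSURE({[B' → . B]}), then GOTO on every symbol after a dot until no new states appear). It has 17 states:
  I0: { [B → . E D D], [B → . y ,], [B' → . B], [E → . * * E], [E → . E , D], [E → . y x] }  — shift
  I1: { [E → * . * E] }  — shift
  I2: { [B' → B .] }  — accept
  I3: { [B → . E D D], [B → . y ,], [B → E . D D], [D → . B], [D → . D x ,], [D → .], [E → . * * E], [E → . E , D], [E → . y x], [E → E . , D] }  — shift, reduce
  I4: { [B → y . ,], [E → y . x] }  — shift
  I5: { [B → y , .] }  — reduce
  I6: { [E → y x .] }  — reduce
  I7: { [B → . E D D], [B → . y ,], [D → . B], [D → . D x ,], [D → .], [E → . * * E], [E → . E , D], [E → . y x], [E → E , . D] }  — shift, reduce
  I8: { [D → B .] }  — reduce
  I9: { [B → . E D D], [B → . y ,], [B → E D . D], [D → . B], [D → . D x ,], [D → .], [D → D . x ,], [E → . * * E], [E → . E , D], [E → . y x] }  — shift, reduce
  I10: { [B → E D D .], [D → D . x ,] }  — shift, reduce
  I11: { [D → D x . ,] }  — shift
  I12: { [D → D x , .] }  — reduce
  I13: { [D → D . x ,], [E → E , D .] }  — shift, reduce
  I14: { [E → * * . E], [E → . * * E], [E → . E , D], [E → . y x] }  — shift
  I15: { [E → * * E .], [E → E . , D] }  — shift, reduce
  I16: { [E → y . x] }  — shift

I3 contains reduce item [D → .] and shift items [B → . y ,], [E → . * * E], [E → E . , D], [E → . y x] — shift-reduce conflict.
I7 contains reduce item [D → .] and shift items [B → . y ,], [E → . * * E], [E → . y x] — shift-reduce conflict.
I9 contains reduce item [D → .] and shift items [B → . y ,], [D → D . x ,], [E → . * * E], [E → . y x] — shift-reduce conflict.
I10 contains reduce item [B → E D D .] and shift item [D → D . x ,] — shift-reduce conflict.
I13 contains reduce item [E → E , D .] and shift item [D → D . x ,] — shift-reduce conflict.
I15 contains reduce item [E → * * E .] and shift item [E → E . , D] — shift-reduce conflict.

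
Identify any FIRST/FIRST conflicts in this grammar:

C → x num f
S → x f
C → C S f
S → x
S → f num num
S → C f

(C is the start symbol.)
Yes. C → x num f / C → C S f on { 'x' }; S → x f / S → x on { 'x' }; S → x f / S → C f on { 'x' }; S → x / S → C f on { 'x' }

FIRST sets of the non-terminals at (or reachable through a nullable prefix from) the front of some alternative:
  FIRST(C) = { 'x' }

Productions for C:
  C → x num f: FIRST = { 'x' }
  C → C S f: FIRST = { 'x' }
Productions for S:
  S → x f: FIRST = { 'x' }
  S → x: FIRST = { 'x' }
  S → f num num: FIRST = { 'f' }
  S → C f: FIRST = { 'x' }

Conflict for C: C → x num f and C → C S f
  Overlap: { 'x' }
Conflict for S: S → x f and S → x
  Overlap: { 'x' }
Conflict for S: S → x f and S → C f
  Overlap: { 'x' }
Conflict for S: S → x and S → C f
  Overlap: { 'x' }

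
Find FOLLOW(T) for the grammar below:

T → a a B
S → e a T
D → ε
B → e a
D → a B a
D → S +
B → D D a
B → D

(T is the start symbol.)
To compute FOLLOW(T), find every occurrence of T on a right-hand side N → α T β: add FIRST(β) \ {ε}, and if β is empty or nullable also add FOLLOW(N). Iterate to a fixed point.

T is the start symbol, so $ ∈ FOLLOW(T).
In S → e a T: T is at the end, add FOLLOW(S)

The FOLLOW sets referred to above (computed the same way, to a fixed point):
  FOLLOW(S) = { '+' }

Taking the union: FOLLOW(T) = { $, '+' }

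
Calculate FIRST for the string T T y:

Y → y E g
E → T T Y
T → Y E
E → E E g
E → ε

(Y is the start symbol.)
{ 'y' }

FIRST sets of the non-terminals involved (from the grammar, by fixed-point iteration):
  FIRST(T) = { 'y' }

To compute FIRST(T T y), process the symbols left to right:
Symbol T is a non-terminal. Add FIRST(T) \ {ε} = { 'y' }
T is not nullable (ε ∉ FIRST(T)), so stop here.
FIRST(T T y) = { 'y' }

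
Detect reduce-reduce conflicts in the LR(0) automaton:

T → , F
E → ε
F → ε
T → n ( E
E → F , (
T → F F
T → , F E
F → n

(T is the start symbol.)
Yes — I5: [E → .] vs [F → .]; I12: [E → .] vs [F → .]

A reduce-reduce conflict occurs when an LR(0) state has two complete items [A → α .] and [B → β .] — both call for a reduction, and with no lookahead the parser cannot choose between them.

Augment with T' → T and build the canonical LR(0) collection (I0 = CLOSURE({[T' → . T]}), then GOTO on every symbol after a dot until no new states appear). It has 14 states:
  I0: { [F → . n], [F → .], [T → . , F E], [T → . , F], [T → . F F], [T → . n ( E], [T' → . T] }  — shift, reduce
  I1: { [F → . n], [F → .], [T → , . F E], [T → , . F] }  — shift, reduce
  I2: { [F → . n], [F → .], [T → F . F] }  — shift, reduce
  I3: { [T' → T .] }  — accept
  I4: { [F → n .], [T → n . ( E] }  — shift, reduce
  I5: { [E → . F , (], [E → .], [F → . n], [F → .], [T → n ( . E] }  — shift, 2 reduces
  I6: { [T → n ( E .] }  — reduce
  I7: { [E → F . , (] }  — shift
  I8: { [F → n .] }  — reduce
  I9: { [E → F , . (] }  — shift
  I10: { [E → F , ( .] }  — reduce
  I11: { [T → F F .] }  — reduce
  I12: { [E → . F , (], [E → .], [F → . n], [F → .], [T → , F . E], [T → , F .] }  — shift, 3 reduces
  I13: { [T → , F E .] }  — reduce

I5 contains complete items [E → .], [F → .] — reduce-reduce conflict.
I12 contains complete items [E → .], [F → .], [T → , F .] — reduce-reduce conflict.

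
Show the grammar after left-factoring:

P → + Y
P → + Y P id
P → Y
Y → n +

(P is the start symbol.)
P → + Y P'
P' → ε
P' → P id
P → Y
Y → n +

Left-factoring transforms A → αβ₁ | αβ₂ into A → αA' and A' → β₁ | β₂
(α is the longest common prefix among the alternatives). Repeat until
no nonterminal has two alternatives with a common prefix.

Round 1: P has alternatives sharing prefix '+ Y'. Introduce P': P → + Y P'
  Add: P' → ε
  Add: P' → P id

No remaining common prefixes — done.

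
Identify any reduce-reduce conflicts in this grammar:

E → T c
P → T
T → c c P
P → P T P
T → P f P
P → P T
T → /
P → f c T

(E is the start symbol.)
A reduce-reduce conflict occurs when an LR(0) state has two complete items [A → α .] and [B → β .] — both call for a reduction, and with no lookahead the parser cannot choose between them.

Augment with E' → E and build the canonical LR(0) collection (I0 = CLOSURE({[E' → . E]}), then GOTO on every symbol after a dot until no new states appear). It has 19 states:
  I0: { [E → . T c], [E' → . E], [P → . P T P], [P → . P T], [P → . T], [P → . f c T], [T → . /], [T → . P f P], [T → . c c P] }  — shift
  I1: { [T → / .] }  — reduce
  I2: { [E' → E .] }  — accept
  I3: { [P → . P T P], [P → . P T], [P → . T], [P → . f c T], [P → P . T P], [P → P . T], [T → . /], [T → . P f P], [T → . c c P], [T → P . f P] }  — shift
  I4: { [E → T . c], [P → T .] }  — shift, reduce
  I5: { [T → c . c P] }  — shift
  I6: { [P → f . c T] }  — shift
  I7: { [P → . P T P], [P → . P T], [P → . T], [P → . f c T], [P → f c . T], [T → . /], [T → . P f P], [T → . c c P] }  — shift
  I8: { [P → T .], [P → f c T .] }  — 2 reduces
  I9: { [P → . P T P], [P → . P T], [P → . T], [P → . f c T], [T → . /], [T → . P f P], [T → . c c P], [T → c c . P] }  — shift
  I10: { [P → . P T P], [P → . P T], [P → . T], [P → . f c T], [P → P . T P], [P → P . T], [T → . /], [T → . P f P], [T → . c c P], [T → P . f P], [T → c c P .] }  — shift, reduce
  I11: { [P → T .] }  — reduce
  I12: { [P → . P T P], [P → . P T], [P → . T], [P → . f c T], [P → P T . P], [P → P T .], [P → T .], [T → . /], [T → . P f P], [T → . c c P] }  — shift, 2 reduces
  I13: { [P → . P T P], [P → . P T], [P → . T], [P → . f c T], [P → f . c T], [T → . /], [T → . P f P], [T → . c c P], [T → P f . P] }  — shift
  I14: { [P → . P T P], [P → . P T], [P → . T], [P → . f c T], [P → P . T P], [P → P . T], [T → . /], [T → . P f P], [T → . c c P], [T → P . f P], [T → P f P .] }  — shift, reduce
  I15: { [P → . P T P], [P → . P T], [P → . T], [P → . f c T], [P → f c . T], [T → . /], [T → . P f P], [T → . c c P], [T → c . c P] }  — shift
  I16: { [P → . P T P], [P → . P T], [P → . T], [P → . f c T], [T → . /], [T → . P f P], [T → . c c P], [T → c . c P], [T → c c . P] }  — shift
  I17: { [P → . P T P], [P → . P T], [P → . T], [P → . f c T], [P → P . T P], [P → P . T], [P → P T P .], [T → . /], [T → . P f P], [T → . c c P], [T → P . f P] }  — shift, reduce
  I18: { [E → T c .] }  — reduce

I8 contains complete items [P → T .], [P → f c T .] — reduce-reduce conflict.
I12 contains complete items [P → P T .], [P → T .] — reduce-reduce conflict.

Answer: Yes — I8: [P → T .] vs [P → f c T .]; I12: [P → P T .] vs [P → T .]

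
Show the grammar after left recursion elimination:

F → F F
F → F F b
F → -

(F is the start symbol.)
F is directly left-recursive. The standard transformation for
  A → A α₁ | ... | A α_m | β₁ | ... | β_n
is
  A  → β₁ A' | ... | β_n A'
  A' → α₁ A' | ... | α_m A' | ε

F → - becomes F → - F'
F → F F becomes F' → F F'
F → F F b becomes F' → F b F'
Add F' → ε

Resulting grammar:
F → - F'
F' → F F'
F' → F b F'
F' → ε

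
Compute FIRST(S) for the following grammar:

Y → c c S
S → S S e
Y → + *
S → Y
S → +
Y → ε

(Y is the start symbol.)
To compute FIRST(S), examine every production with S on the left-hand side, reading each right-hand side left to right until a non-nullable symbol is reached.

FIRST sets of the other non-terminals involved (by the same procedure, iterated to a fixed point):
  FIRST(Y) = { '+', 'c', ε }

From S → S S e:
  - S is the symbol being defined: contributes nothing new
    S is nullable, so continue to the next symbol
  - S is the symbol being defined: contributes nothing new
    S is nullable, so continue to the next symbol
  - e is a terminal: add 'e' and stop
From S → Y:
  - Y is a non-terminal: add FIRST(Y) \ {ε} = { '+', 'c' }
    Y is nullable and nothing follows, so the whole right-hand side can vanish: ε ∈ FIRST(S)
From S → +:
  - '+' is a terminal: add '+' and stop

Collecting: FIRST(S) = { '+', 'c', 'e', ε }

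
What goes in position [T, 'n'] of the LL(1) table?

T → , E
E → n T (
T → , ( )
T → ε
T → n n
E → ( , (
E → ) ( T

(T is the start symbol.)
To find M[T, 'n'], we find productions for T where 'n' is in the predict set (PREDICT(N → α) = (FIRST(α) \ {ε}) ∪ (FOLLOW(N) if α ⇒* ε)).

Relevant sets:
  FOLLOW(T) = { $, '(' }

T → , E: PREDICT = { ',' }
T → , ( ): PREDICT = { ',' }
T → ε: PREDICT = { $, '(' }
T → n n: PREDICT = { 'n' }
  'n' is in predict set, so this production goes in M[T, 'n']

M[T, 'n'] = T → n n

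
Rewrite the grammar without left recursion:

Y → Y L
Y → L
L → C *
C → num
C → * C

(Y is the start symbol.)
Y → L Y'
Y' → L Y'
Y' → ε
L → C *
C → num
C → * C

Y is directly left-recursive. The standard transformation for
  A → A α₁ | ... | A α_m | β₁ | ... | β_n
is
  A  → β₁ A' | ... | β_n A'
  A' → α₁ A' | ... | α_m A' | ε

Y → L becomes Y → L Y'
Y → Y L becomes Y' → L Y'
Add Y' → ε

Productions for other non-terminals are unchanged:
  L → C *
  C → num
  C → * C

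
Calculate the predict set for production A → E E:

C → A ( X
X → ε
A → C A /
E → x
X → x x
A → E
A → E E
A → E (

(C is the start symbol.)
{ 'x' }

PREDICT(A → E E) = (FIRST(RHS) \ {ε}) ∪ (FOLLOW(A) if ε ∈ FIRST(RHS), i.e. RHS ⇒* ε)
FIRST(E) = { 'x' }
FIRST(E E) = { 'x' }
ε ∉ FIRST(E E), so FOLLOW(A) is not added.
PREDICT(A → E E) = { 'x' }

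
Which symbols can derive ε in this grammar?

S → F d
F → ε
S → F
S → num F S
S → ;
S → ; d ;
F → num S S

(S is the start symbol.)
A non-terminal is nullable if it can derive ε (the empty string): either it has an ε-production, or it has a production whose right-hand side consists entirely of nullable non-terminals.

ε-productions: F → ε
So F is immediately nullable.
S → F: every symbol on the right is nullable, so S is nullable too.
Every non-terminal is now nullable.
Nullable = { 'F', 'S' }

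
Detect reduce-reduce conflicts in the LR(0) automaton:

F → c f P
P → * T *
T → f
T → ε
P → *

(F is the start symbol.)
A reduce-reduce conflict occurs when an LR(0) state has two complete items [A → α .] and [B → β .] — both call for a reduction, and with no lookahead the parser cannot choose between them.

Augment with F' → F and build the canonical LR(0) collection (I0 = CLOSURE({[F' → . F]}), then GOTO on every symbol after a dot until no new states appear). It has 9 states:
  I0: { [F → . c f P], [F' → . F] }  — shift
  I1: { [F' → F .] }  — accept
  I2: { [F → c . f P] }  — shift
  I3: { [F → c f . P], [P → . * T *], [P → . *] }  — shift
  I4: { [P → * . T *], [P → * .], [T → . f], [T → .] }  — shift, 2 reduces
  I5: { [F → c f P .] }  — reduce
  I6: { [P → * T . *] }  — shift
  I7: { [T → f .] }  — reduce
  I8: { [P → * T * .] }  — reduce

I4 contains complete items [P → * .], [T → .] — reduce-reduce conflict.

Answer: Yes — I4: [P → * .] vs [T → .]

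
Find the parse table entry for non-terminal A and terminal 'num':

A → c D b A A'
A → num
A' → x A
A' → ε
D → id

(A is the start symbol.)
To find M[A, 'num'], we find productions for A where 'num' is in the predict set (PREDICT(N → α) = (FIRST(α) \ {ε}) ∪ (FOLLOW(N) if α ⇒* ε)).

A → c D b A A': PREDICT = { 'c' }
A → num: PREDICT = { 'num' }
  'num' is in predict set, so this production goes in M[A, 'num']

M[A, 'num'] = A → num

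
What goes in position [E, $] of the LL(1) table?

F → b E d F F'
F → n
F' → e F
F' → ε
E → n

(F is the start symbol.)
Empty (error entry)

To find M[E, $], we find productions for E where $ is in the predict set (PREDICT(N → α) = (FIRST(α) \ {ε}) ∪ (FOLLOW(N) if α ⇒* ε)).

E → n: PREDICT = { 'n' }

M[E, $] is empty (no production applies)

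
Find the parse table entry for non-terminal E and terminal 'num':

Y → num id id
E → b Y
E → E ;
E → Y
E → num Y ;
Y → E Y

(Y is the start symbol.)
E → E ;, E → Y, E → num Y ;

To find M[E, 'num'], we find productions for E where 'num' is in the predict set (PREDICT(N → α) = (FIRST(α) \ {ε}) ∪ (FOLLOW(N) if α ⇒* ε)).

Relevant sets:
  FIRST(E) = { 'b', 'num' }
  FIRST(Y) = { 'b', 'num' }

E → b Y: PREDICT = { 'b' }
E → E ;: PREDICT = { 'b', 'num' }
  'num' is in predict set, so this production goes in M[E, 'num']
E → Y: PREDICT = { 'b', 'num' }
  'num' is in predict set, so this production goes in M[E, 'num']
E → num Y ;: PREDICT = { 'num' }
  'num' is in predict set, so this production goes in M[E, 'num']

M[E, 'num'] = E → E ;, E → Y, E → num Y ;  (a multiply-defined cell — the grammar is not LL(1))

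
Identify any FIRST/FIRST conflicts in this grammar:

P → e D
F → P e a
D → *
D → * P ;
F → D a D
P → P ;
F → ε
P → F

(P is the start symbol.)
FIRST sets of the non-terminals at (or reachable through a nullable prefix from) the front of some alternative:
  FIRST(P) = { '*', ';', 'e', ε }
  FIRST(F) = { '*', ';', 'e', ε }
  FIRST(D) = { '*' }

Productions for P:
  P → e D: FIRST = { 'e' }
  P → P ;: FIRST = { '*', ';', 'e' }
  P → F: FIRST = { '*', ';', 'e', ε }
Productions for F:
  F → P e a: FIRST = { '*', ';', 'e' }
  F → D a D: FIRST = { '*' }
  F → ε: FIRST = { ε }
Productions for D:
  D → *: FIRST = { '*' }
  D → * P ;: FIRST = { '*' }

Conflict for P: P → e D and P → P ;
  Overlap: { 'e' }
Conflict for P: P → e D and P → F
  Overlap: { 'e' }
Conflict for P: P → P ; and P → F
  Overlap: { '*', ';', 'e' }
Conflict for F: F → P e a and F → D a D
  Overlap: { '*' }
Conflict for D: D → * and D → * P ;
  Overlap: { '*' }

Answer: Yes. P → e D / P → P ';' on { 'e' }; P → e D / P → F on { 'e' }; P → P ';' / P → F on { '*', ';', 'e' }; F → P e a / F → D a D on { '*' }; D → '*' / D → '*' P ';' on { '*' }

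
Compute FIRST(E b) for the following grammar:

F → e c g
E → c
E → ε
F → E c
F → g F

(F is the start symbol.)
FIRST sets of the non-terminals involved (from the grammar, by fixed-point iteration):
  FIRST(E) = { 'c', ε }

To compute FIRST(E b), process the symbols left to right:
Symbol E is a non-terminal. Add FIRST(E) \ {ε} = { 'c' }
E is nullable (ε ∈ FIRST(E)), continue to the next symbol.
Symbol b is a terminal. Add 'b' and stop.
FIRST(E b) = { 'b', 'c' }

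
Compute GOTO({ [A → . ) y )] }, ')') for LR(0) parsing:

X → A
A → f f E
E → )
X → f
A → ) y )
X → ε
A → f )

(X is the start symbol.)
GOTO(I, ')') = CLOSURE({ [A → αX.β] : [A → α.Xβ] ∈ I, X = ')' })

Items with dot before ')', with the dot advanced:
  [A → . ) y )] → [A → ) . y )]
Closure adds nothing (no advanced item has the dot before a non-terminal).

GOTO = { [A → ) . y )] }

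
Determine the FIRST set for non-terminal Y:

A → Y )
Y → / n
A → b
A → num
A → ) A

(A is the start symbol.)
To compute FIRST(Y), examine every production with Y on the left-hand side, reading each right-hand side left to right until a non-nullable symbol is reached.

From Y → / n:
  - '/' is a terminal: add '/' and stop

Collecting: FIRST(Y) = { '/' }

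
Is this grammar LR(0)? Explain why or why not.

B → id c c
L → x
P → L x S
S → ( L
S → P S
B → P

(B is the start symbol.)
Augment with B' → B and build the canonical LR(0) collection (I0 = CLOSURE({[B' → . B]}), then GOTO on every symbol after a dot until no new states appear). It has 14 states:
  I0: { [B → . P], [B → . id c c], [B' → . B], [L → . x], [P → . L x S] }  — shift
  I1: { [B' → B .] }  — accept
  I2: { [P → L . x S] }  — shift
  I3: { [B → P .] }  — reduce
  I4: { [B → id . c c] }  — shift
  I5: { [L → x .] }  — reduce
  I6: { [B → id c . c] }  — shift
  I7: { [B → id c c .] }  — reduce
  I8: { [L → . x], [P → . L x S], [P → L x . S], [S → . ( L], [S → . P S] }  — shift
  I9: { [L → . x], [S → ( . L] }  — shift
  I10: { [L → . x], [P → . L x S], [S → . ( L], [S → . P S], [S → P . S] }  — shift
  I11: { [P → L x S .] }  — reduce
  I12: { [S → P S .] }  — reduce
  I13: { [S → ( L .] }  — reduce

Every state is either a pure shift/goto state or contains exactly one complete item and nothing to shift — no conflicts. The grammar is LR(0).

Answer: Yes, the grammar is LR(0)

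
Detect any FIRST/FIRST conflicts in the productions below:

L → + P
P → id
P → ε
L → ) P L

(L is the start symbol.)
No FIRST/FIRST conflicts.

A FIRST/FIRST conflict occurs when two productions N → α and N → β for the same non-terminal have FIRST(α) ∩ FIRST(β) ≠ ∅ (with ε ∈ FIRST of a nullable right-hand side, so two nullable alternatives also conflict).

Productions for L:
  L → + P: FIRST = { '+' }
  L → ) P L: FIRST = { ')' }
Productions for P:
  P → id: FIRST = { 'id' }
  P → ε: FIRST = { ε }

All alternatives of each non-terminal have pairwise disjoint FIRST sets.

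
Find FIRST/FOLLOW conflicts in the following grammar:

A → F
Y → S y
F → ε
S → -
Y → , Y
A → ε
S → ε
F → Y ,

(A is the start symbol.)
A FIRST/FOLLOW conflict occurs when a non-terminal N has a nullable alternative N → β (β ⇒* ε) and another alternative N → α with FIRST(α) ∩ FOLLOW(N) ≠ ∅: on such a lookahead the parser cannot decide between expanding α and letting N vanish via β.

Nullable non-terminals: A, F, S.
FIRST sets used below: FIRST(F) = { ',', '-', 'y', ε }, FIRST(Y) = { ',', '-', 'y' }

A: nullable alternative(s) A → F, A → ε; FOLLOW(A) = { $ }
  A → F: FIRST \ {ε} = { ',', '-', 'y' } — disjoint from FOLLOW(A)
  A → ε: FIRST \ {ε} = { } — disjoint from FOLLOW(A)

F: nullable alternative(s) F → ε; FOLLOW(F) = { $ }
  F → ε: FIRST \ {ε} = { } — this is the only nullable alternative, skip
  F → Y ,: FIRST \ {ε} = { ',', '-', 'y' } — disjoint from FOLLOW(F)

S: nullable alternative(s) S → ε; FOLLOW(S) = { 'y' }
  S → -: FIRST \ {ε} = { '-' } — disjoint from FOLLOW(S)
  S → ε: FIRST \ {ε} = { } — this is the only nullable alternative, skip

Y has no nullable alternative, so no FIRST/FOLLOW check is needed there.

No FIRST/FOLLOW conflicts found.

Answer: No FIRST/FOLLOW conflicts.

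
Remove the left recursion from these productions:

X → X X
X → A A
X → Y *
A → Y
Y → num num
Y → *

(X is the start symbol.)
X is directly left-recursive. The standard transformation for
  A → A α₁ | ... | A α_m | β₁ | ... | β_n
is
  A  → β₁ A' | ... | β_n A'
  A' → α₁ A' | ... | α_m A' | ε

X → A A becomes X → A A X'
X → Y * becomes X → Y * X'
X → X X becomes X' → X X'
Add X' → ε

Productions for other non-terminals are unchanged:
  A → Y
  Y → num num
  Y → *

Resulting grammar:
X → A A X'
X → Y * X'
X' → X X'
X' → ε
A → Y
Y → num num
Y → *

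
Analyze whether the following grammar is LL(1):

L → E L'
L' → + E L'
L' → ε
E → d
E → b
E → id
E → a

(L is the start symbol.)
Relevant sets:
  FOLLOW(L') = { $ }

For L':
  PREDICT(L' → '+' E L') = { '+' }
  PREDICT(L' → ε) = { $ }
For E:
  PREDICT(E → d) = { 'd' }
  PREDICT(E → b) = { 'b' }
  PREDICT(E → id) = { 'id' }
  PREDICT(E → a) = { 'a' }
L has a single production, so nothing to check there.

All predict sets are disjoint. The grammar IS LL(1).

Answer: Yes, the grammar is LL(1).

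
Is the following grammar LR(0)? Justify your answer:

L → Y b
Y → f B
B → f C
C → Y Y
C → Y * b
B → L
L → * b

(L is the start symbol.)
Yes, the grammar is LR(0)

A grammar is LR(0) if no state in the canonical LR(0) collection has:
  - both a shift item (dot before a terminal) and a complete item (shift-reduce conflict), or
  - two or more complete items (reduce-reduce conflict; the accept item [L' → L .] counts as a complete item here).

Augment with L' → L and build the canonical LR(0) collection (I0 = CLOSURE({[L' → . L]}), then GOTO on every symbol after a dot until no new states appear). It has 15 states:
  I0: { [L → . * b], [L → . Y b], [L' → . L], [Y → . f B] }  — shift
  I1: { [L → * . b] }  — shift
  I2: { [L' → L .] }  — accept
  I3: { [L → Y . b] }  — shift
  I4: { [B → . L], [B → . f C], [L → . * b], [L → . Y b], [Y → . f B], [Y → f . B] }  — shift
  I5: { [Y → f B .] }  — reduce
  I6: { [B → L .] }  — reduce
  I7: { [B → . L], [B → . f C], [B → f . C], [C → . Y * b], [C → . Y Y], [L → . * b], [L → . Y b], [Y → . f B], [Y → f . B] }  — shift
  I8: { [B → f C .] }  — reduce
  I9: { [C → Y . * b], [C → Y . Y], [L → Y . b], [Y → . f B] }  — shift
  I10: { [C → Y * . b] }  — shift
  I11: { [C → Y Y .] }  — reduce
  I12: { [L → Y b .] }  — reduce
  I13: { [C → Y * b .] }  — reduce
  I14: { [L → * b .] }  — reduce

Every state is either a pure shift/goto state or contains exactly one complete item and nothing to shift — no conflicts. The grammar is LR(0).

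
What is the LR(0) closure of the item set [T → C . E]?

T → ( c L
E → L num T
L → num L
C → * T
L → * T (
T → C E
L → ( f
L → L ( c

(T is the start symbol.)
{ [E → . L num T], [L → . ( f], [L → . * T (], [L → . L ( c], [L → . num L], [T → C . E] }

Start with: [T → C . E]
  [T → C . E] has the dot before E: add [E → . L num T]
  [E → . L num T] has the dot before L: add [L → . num L], [L → . * T (], [L → . ( f], [L → . L ( c]
No further items can be added.

CLOSURE = { [E → . L num T], [L → . ( f], [L → . * T (], [L → . L ( c], [L → . num L], [T → C . E] }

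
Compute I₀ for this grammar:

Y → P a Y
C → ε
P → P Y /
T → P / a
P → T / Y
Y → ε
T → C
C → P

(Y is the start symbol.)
First, augment the grammar with Y' → Y
I₀ = CLOSURE({ [Y' → . Y] }):
  [Y' → . Y] has the dot before Y: add [Y → . P a Y], [Y → .]
  [Y → . P a Y] has the dot before P: add [P → . P Y /], [P → . T / Y]
  [P → . T / Y] has the dot before T: add [T → . P / a], [T → . C]
  [T → . C] has the dot before C: add [C → .], [C → . P]
No further items can be added.

I₀ = { [C → . P], [C → .], [P → . P Y /], [P → . T / Y], [T → . C], [T → . P / a], [Y → . P a Y], [Y → .], [Y' → . Y] }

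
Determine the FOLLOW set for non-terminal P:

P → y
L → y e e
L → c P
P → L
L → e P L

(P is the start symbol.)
{ $, 'c', 'e', 'y' }

To compute FOLLOW(P), find every occurrence of P on a right-hand side N → α P β: add FIRST(β) \ {ε}, and if β is empty or nullable also add FOLLOW(N). Iterate to a fixed point.

P is the start symbol, so $ ∈ FOLLOW(P).
In L → c P: P is at the end, add FOLLOW(L)
In L → e P L: P is followed by L, add FIRST(L) \ {ε} = { 'c', 'e', 'y' }

The FOLLOW sets referred to above (computed the same way, to a fixed point):
  FOLLOW(L) = { $, 'c', 'e', 'y' }

Taking the union: FOLLOW(P) = { $, 'c', 'e', 'y' }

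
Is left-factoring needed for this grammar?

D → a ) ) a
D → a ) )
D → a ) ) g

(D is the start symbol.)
Left-factoring is needed when two productions for the same non-terminal
share a common prefix on the right-hand side.

Productions for D:
  D → a ) ) a
  D → a ) )
  D → a ) ) g

Found common prefix 'a ) )' in productions for D

Answer: Yes, D has productions with common prefix 'a ) )'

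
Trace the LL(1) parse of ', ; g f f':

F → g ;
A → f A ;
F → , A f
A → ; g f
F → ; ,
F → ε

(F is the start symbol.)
Stack is shown with the top on the left.

Stack      Input        Action
------------------------------
F $        , ; g f f $  output F → , A f
, A f $    , ; g f f $  match ','
A f $      ; g f f $    output A → ; g f
; g f f $  ; g f f $    match ';'
g f f $    g f f $      match 'g'
f f $      f f $        match 'f'
f $        f $          match 'f'
$          $            accept

The string is accepted.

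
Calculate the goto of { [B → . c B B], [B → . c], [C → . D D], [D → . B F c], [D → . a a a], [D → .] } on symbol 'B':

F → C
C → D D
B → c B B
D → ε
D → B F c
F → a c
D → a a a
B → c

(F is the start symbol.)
{ [B → . c B B], [B → . c], [C → . D D], [D → . B F c], [D → . a a a], [D → .], [D → B . F c], [F → . C], [F → . a c] }

GOTO(I, 'B') = CLOSURE({ [A → αX.β] : [A → α.Xβ] ∈ I, X = 'B' })

Items with dot before 'B', with the dot advanced:
  [D → . B F c] → [D → B . F c]
Closure of the advanced items:
  [D → B . F c] has the dot before F: add [F → . C], [F → . a c]
  [F → . C] has the dot before C: add [C → . D D]
  [C → . D D] has the dot before D: add [D → .], [D → . B F c], [D → . a a a]
  [D → . B F c] has the dot before B: add [B → . c B B], [B → . c]

GOTO = { [B → . c B B], [B → . c], [C → . D D], [D → . B F c], [D → . a a a], [D → .], [D → B . F c], [F → . C], [F → . a c] }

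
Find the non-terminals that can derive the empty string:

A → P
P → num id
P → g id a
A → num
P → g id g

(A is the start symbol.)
There are no ε-productions, so no non-terminal can derive ε.
No non-terminals are nullable.

Answer: None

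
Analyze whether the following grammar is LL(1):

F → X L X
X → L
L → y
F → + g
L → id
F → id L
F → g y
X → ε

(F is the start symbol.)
No. Predict set conflict for F: { 'id' }

Relevant sets:
  FIRST(X) = { 'id', 'y', ε }
  FIRST(L) = { 'id', 'y' }
  FOLLOW(X) = { $, 'id', 'y' }

For F:
  PREDICT(F → X L X) = { 'id', 'y' }
  PREDICT(F → '+' g) = { '+' }
  PREDICT(F → id L) = { 'id' }
  PREDICT(F → g y) = { 'g' }
For X:
  PREDICT(X → L) = { 'id', 'y' }
  PREDICT(X → ε) = { $, 'id', 'y' }
For L:
  PREDICT(L → y) = { 'y' }
  PREDICT(L → id) = { 'id' }

Conflict found: Predict set conflict for F: { 'id' }
The grammar is NOT LL(1).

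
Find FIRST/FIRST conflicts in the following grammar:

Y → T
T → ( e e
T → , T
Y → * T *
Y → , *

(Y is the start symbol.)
A FIRST/FIRST conflict occurs when two productions N → α and N → β for the same non-terminal have FIRST(α) ∩ FIRST(β) ≠ ∅ (with ε ∈ FIRST of a nullable right-hand side, so two nullable alternatives also conflict).

FIRST sets of the non-terminals at (or reachable through a nullable prefix from) the front of some alternative:
  FIRST(T) = { '(', ',' }

Productions for Y:
  Y → T: FIRST = { '(', ',' }
  Y → * T *: FIRST = { '*' }
  Y → , *: FIRST = { ',' }
Productions for T:
  T → ( e e: FIRST = { '(' }
  T → , T: FIRST = { ',' }

Conflict for Y: Y → T and Y → , *
  Overlap: { ',' }

Answer: Yes. Y → T / Y → ',' '*' on { ',' }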